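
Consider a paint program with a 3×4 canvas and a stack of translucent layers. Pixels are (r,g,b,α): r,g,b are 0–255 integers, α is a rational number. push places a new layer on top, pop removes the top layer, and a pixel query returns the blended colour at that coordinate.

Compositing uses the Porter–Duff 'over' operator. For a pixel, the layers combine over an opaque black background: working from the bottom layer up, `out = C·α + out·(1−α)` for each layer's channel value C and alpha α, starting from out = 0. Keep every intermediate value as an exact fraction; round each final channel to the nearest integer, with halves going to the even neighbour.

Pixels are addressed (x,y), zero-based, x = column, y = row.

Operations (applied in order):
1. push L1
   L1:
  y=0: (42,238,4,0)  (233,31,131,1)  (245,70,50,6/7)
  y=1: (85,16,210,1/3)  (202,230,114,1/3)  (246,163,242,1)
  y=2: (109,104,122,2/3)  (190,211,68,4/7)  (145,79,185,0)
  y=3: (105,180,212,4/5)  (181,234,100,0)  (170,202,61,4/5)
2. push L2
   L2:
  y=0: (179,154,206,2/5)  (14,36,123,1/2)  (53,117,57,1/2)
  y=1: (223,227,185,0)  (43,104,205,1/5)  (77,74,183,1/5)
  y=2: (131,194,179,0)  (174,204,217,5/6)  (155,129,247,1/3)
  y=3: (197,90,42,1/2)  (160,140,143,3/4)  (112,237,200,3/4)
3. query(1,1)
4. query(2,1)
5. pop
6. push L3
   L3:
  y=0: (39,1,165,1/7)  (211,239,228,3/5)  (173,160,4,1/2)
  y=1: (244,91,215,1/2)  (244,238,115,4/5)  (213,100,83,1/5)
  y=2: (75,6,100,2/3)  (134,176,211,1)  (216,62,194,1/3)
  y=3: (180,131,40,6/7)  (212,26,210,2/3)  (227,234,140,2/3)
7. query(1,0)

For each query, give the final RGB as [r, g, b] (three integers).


(1,1) stack=L1,L2; from [0,0,0]:
+L1 (α=1/3) → [202/3, 230/3, 38]
+L2 (α=1/5) → [937/15, 1232/15, 357/5]
= [62, 82, 71]

(2,1) stack=L1,L2; from [0,0,0]:
+L1 (α=1) → [246, 163, 242]
+L2 (α=1/5) → [1061/5, 726/5, 1151/5]
= [212, 145, 230]

at x=1,y=0 over L1,L3:
+L1 (α=1) → [233, 31, 131]
+L3 (α=3/5) → [1099/5, 779/5, 946/5]
→ [220, 156, 189]


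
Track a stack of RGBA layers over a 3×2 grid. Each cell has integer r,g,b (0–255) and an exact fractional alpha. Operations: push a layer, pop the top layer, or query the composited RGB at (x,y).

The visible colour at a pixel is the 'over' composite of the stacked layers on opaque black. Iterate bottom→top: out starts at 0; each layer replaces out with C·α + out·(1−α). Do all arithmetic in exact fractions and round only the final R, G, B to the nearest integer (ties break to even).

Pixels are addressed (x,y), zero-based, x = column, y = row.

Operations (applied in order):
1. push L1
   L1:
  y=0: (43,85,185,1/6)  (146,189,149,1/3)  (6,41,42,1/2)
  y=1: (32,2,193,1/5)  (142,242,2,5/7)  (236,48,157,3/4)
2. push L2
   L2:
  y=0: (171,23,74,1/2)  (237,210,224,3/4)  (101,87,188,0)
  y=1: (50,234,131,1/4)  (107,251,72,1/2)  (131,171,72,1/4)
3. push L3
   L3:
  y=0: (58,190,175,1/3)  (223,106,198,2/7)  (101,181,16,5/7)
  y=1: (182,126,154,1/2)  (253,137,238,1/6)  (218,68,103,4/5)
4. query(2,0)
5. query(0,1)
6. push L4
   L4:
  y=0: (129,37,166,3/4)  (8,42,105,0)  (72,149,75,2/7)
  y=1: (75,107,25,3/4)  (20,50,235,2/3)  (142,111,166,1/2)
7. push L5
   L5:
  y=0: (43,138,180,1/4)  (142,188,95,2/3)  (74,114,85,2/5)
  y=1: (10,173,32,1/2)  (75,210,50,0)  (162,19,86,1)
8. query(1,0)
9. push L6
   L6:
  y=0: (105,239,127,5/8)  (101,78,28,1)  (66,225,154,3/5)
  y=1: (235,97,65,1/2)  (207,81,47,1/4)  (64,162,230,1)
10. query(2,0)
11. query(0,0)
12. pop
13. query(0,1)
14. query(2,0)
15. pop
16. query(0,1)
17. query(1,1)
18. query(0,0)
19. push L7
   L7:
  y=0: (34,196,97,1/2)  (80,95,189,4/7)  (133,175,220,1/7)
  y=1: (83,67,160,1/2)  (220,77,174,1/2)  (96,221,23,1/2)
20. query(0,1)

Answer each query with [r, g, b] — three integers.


query (2,0) [L1,L2,L3] — begin 0,0,0
+L1 (α=1/2) → [3, 41/2, 21]
+L2 (α=0) → [3, 41/2, 21]
+L3 (α=5/7) → [73, 946/7, 122/7]
rounded: [73, 135, 17]

at x=0,y=1 over L1,L2,L3:
L1 α=1/5: [32/5, 2/5, 193/5]
L2 α=1/4: [173/10, 294/5, 617/10]
L3 α=1/2: [1993/20, 462/5, 2157/20]
→ [100, 92, 108]

query (1,0) [L1,L2,L3,L4,L5] — begin 0,0,0
+L1 (α=1/3) → [146/3, 63, 149/3]
+L2 (α=3/4) → [2279/12, 693/4, 2165/12]
+L3 (α=2/7) → [16747/84, 4313/28, 15577/84]
+L4 (α=0) → [16747/84, 4313/28, 15577/84]
+L5 (α=2/3) → [40603/252, 4947/28, 31537/252]
→ [161, 177, 125]

query (2,0) [L1,L2,L3,L4,L5,L6] — begin 0,0,0
L1 α=1/2: [3, 41/2, 21]
L2 α=0: [3, 41/2, 21]
L3 α=5/7: [73, 946/7, 122/7]
L4 α=2/7: [509/7, 6816/49, 1660/49]
L5 α=2/5: [2563/35, 6324/49, 2662/49]
L6 α=3/5: [12056/175, 45723/245, 27962/245]
rounded: [69, 187, 114]

at x=0,y=0 over L1,L2,L3,L4,L5,L6:
L1 α=1/6: [43/6, 85/6, 185/6]
L2 α=1/2: [1069/12, 223/12, 629/12]
L3 α=1/3: [1417/18, 1363/18, 1679/18]
L4 α=3/4: [8383/72, 3361/72, 10643/72]
L5 α=1/4: [9415/96, 6673/96, 14963/96]
L6 α=5/8: [26215/256, 44913/256, 35283/256]
= [102, 175, 138]

query (0,1) [L1,L2,L3,L4,L5] — begin 0,0,0
after L1 α=1/5: [32/5, 2/5, 193/5]
after L2 α=1/4: [173/10, 294/5, 617/10]
after L3 α=1/2: [1993/20, 462/5, 2157/20]
after L4 α=3/4: [6493/80, 2067/20, 3657/80]
after L5 α=1/2: [7293/160, 5527/40, 6217/160]
rounded: [46, 138, 39]

query (2,0) [L1,L2,L3,L4,L5] — begin 0,0,0
+L1 (α=1/2) → [3, 41/2, 21]
+L2 (α=0) → [3, 41/2, 21]
+L3 (α=5/7) → [73, 946/7, 122/7]
+L4 (α=2/7) → [509/7, 6816/49, 1660/49]
+L5 (α=2/5) → [2563/35, 6324/49, 2662/49]
= [73, 129, 54]

query (0,1) [L1,L2,L3,L4] — begin 0,0,0
L1 α=1/5: [32/5, 2/5, 193/5]
L2 α=1/4: [173/10, 294/5, 617/10]
L3 α=1/2: [1993/20, 462/5, 2157/20]
L4 α=3/4: [6493/80, 2067/20, 3657/80]
= [81, 103, 46]

at x=1,y=1 over L1,L2,L3,L4:
after L1 α=5/7: [710/7, 1210/7, 10/7]
after L2 α=1/2: [1459/14, 2967/14, 257/7]
after L3 α=1/6: [10837/84, 16753/84, 2951/42]
after L4 α=2/3: [14197/252, 25153/252, 22691/126]
→ [56, 100, 180]

(0,0) stack=L1,L2,L3,L4; from [0,0,0]:
+L1 (α=1/6) → [43/6, 85/6, 185/6]
+L2 (α=1/2) → [1069/12, 223/12, 629/12]
+L3 (α=1/3) → [1417/18, 1363/18, 1679/18]
+L4 (α=3/4) → [8383/72, 3361/72, 10643/72]
rounded: [116, 47, 148]

(0,1) stack=L1,L2,L3,L4,L7; from [0,0,0]:
+L1 (α=1/5) → [32/5, 2/5, 193/5]
+L2 (α=1/4) → [173/10, 294/5, 617/10]
+L3 (α=1/2) → [1993/20, 462/5, 2157/20]
+L4 (α=3/4) → [6493/80, 2067/20, 3657/80]
+L7 (α=1/2) → [13133/160, 3407/40, 16457/160]
→ [82, 85, 103]


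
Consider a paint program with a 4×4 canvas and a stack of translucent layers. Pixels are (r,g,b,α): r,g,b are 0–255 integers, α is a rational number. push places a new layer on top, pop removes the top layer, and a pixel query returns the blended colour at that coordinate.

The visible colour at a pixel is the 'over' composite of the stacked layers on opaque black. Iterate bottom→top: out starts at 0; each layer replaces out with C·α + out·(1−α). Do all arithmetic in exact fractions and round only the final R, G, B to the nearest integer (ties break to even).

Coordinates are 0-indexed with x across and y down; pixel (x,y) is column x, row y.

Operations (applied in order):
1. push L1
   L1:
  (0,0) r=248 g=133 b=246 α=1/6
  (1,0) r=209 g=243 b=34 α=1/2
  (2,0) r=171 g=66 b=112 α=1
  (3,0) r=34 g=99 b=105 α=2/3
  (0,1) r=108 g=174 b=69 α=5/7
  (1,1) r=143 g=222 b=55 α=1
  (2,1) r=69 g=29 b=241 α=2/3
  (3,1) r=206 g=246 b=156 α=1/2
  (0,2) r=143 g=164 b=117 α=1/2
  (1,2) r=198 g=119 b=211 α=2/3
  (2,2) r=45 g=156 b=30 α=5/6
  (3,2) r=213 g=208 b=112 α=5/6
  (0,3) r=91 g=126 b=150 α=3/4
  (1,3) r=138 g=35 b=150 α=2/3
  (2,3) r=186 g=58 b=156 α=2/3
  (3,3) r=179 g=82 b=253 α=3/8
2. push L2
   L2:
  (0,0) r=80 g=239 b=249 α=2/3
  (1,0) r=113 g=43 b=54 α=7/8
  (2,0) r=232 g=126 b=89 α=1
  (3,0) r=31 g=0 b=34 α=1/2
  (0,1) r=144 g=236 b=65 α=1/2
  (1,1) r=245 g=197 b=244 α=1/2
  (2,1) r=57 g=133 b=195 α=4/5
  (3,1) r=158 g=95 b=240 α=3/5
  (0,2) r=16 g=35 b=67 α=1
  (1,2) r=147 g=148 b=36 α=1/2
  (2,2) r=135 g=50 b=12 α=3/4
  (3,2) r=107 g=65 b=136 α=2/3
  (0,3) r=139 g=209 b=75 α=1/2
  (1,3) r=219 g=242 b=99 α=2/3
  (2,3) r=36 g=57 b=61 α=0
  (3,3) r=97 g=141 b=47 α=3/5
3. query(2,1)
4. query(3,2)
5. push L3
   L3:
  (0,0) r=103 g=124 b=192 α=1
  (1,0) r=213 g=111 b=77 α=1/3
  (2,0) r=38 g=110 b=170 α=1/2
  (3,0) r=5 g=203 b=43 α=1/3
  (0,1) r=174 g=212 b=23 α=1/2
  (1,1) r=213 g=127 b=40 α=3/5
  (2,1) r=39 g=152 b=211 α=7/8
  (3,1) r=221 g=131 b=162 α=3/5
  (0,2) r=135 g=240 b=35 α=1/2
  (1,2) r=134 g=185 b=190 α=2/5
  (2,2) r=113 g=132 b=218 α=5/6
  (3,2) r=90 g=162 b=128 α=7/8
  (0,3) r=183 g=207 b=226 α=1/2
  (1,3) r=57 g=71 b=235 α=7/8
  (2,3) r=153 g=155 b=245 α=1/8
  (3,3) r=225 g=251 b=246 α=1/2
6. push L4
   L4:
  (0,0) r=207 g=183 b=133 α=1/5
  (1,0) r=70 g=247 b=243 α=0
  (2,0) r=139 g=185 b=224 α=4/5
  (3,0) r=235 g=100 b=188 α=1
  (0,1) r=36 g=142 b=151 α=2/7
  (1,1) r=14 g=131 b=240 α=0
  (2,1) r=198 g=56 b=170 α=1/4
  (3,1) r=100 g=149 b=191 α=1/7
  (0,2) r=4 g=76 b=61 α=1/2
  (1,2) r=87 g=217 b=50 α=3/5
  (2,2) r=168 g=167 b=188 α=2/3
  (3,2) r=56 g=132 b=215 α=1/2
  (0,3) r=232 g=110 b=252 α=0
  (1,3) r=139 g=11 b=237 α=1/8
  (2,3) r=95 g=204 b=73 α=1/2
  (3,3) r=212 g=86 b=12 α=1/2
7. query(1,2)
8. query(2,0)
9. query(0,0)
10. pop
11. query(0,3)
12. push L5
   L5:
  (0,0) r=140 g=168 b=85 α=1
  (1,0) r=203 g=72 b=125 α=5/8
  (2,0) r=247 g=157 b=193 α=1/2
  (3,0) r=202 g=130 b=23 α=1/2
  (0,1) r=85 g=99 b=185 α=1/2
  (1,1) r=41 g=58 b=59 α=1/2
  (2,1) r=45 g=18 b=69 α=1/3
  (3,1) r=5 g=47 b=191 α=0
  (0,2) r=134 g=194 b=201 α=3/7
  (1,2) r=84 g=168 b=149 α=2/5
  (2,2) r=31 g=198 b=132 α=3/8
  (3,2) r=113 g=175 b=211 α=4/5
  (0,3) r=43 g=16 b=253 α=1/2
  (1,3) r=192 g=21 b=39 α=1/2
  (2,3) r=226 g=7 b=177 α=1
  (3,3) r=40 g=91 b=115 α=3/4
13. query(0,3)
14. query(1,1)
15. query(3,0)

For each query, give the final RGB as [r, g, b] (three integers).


query (2,1) [L1,L2] — begin 0,0,0
+L1 (α=2/3) → [46, 58/3, 482/3]
+L2 (α=4/5) → [274/5, 1654/15, 2822/15]
rounded: [55, 110, 188]

query (3,2) [L1,L2] — begin 0,0,0
L1 α=5/6: [355/2, 520/3, 280/3]
L2 α=2/3: [261/2, 910/9, 1096/9]
= [130, 101, 122]

(1,2) stack=L1,L2,L3,L4; from [0,0,0]:
L1 α=2/3: [132, 238/3, 422/3]
L2 α=1/2: [279/2, 341/3, 265/3]
L3 α=2/5: [1373/10, 711/5, 129]
L4 α=3/5: [2678/25, 4677/25, 408/5]
rounded: [107, 187, 82]

(2,0) stack=L1,L2,L3,L4; from [0,0,0]:
L1 α=1: [171, 66, 112]
L2 α=1: [232, 126, 89]
L3 α=1/2: [135, 118, 259/2]
L4 α=4/5: [691/5, 858/5, 2051/10]
→ [138, 172, 205]

query (0,0) [L1,L2,L3,L4] — begin 0,0,0
+L1 (α=1/6) → [124/3, 133/6, 41]
+L2 (α=2/3) → [604/9, 3001/18, 539/3]
+L3 (α=1) → [103, 124, 192]
+L4 (α=1/5) → [619/5, 679/5, 901/5]
→ [124, 136, 180]

query (0,3) [L1,L2,L3] — begin 0,0,0
+L1 (α=3/4) → [273/4, 189/2, 225/2]
+L2 (α=1/2) → [829/8, 607/4, 375/4]
+L3 (α=1/2) → [2293/16, 1435/8, 1279/8]
→ [143, 179, 160]

at x=0,y=3 over L1,L2,L3,L5:
after L1 α=3/4: [273/4, 189/2, 225/2]
after L2 α=1/2: [829/8, 607/4, 375/4]
after L3 α=1/2: [2293/16, 1435/8, 1279/8]
after L5 α=1/2: [2981/32, 1563/16, 3303/16]
= [93, 98, 206]

(1,1) stack=L1,L2,L3,L5; from [0,0,0]:
L1 α=1: [143, 222, 55]
L2 α=1/2: [194, 419/2, 299/2]
L3 α=3/5: [1027/5, 160, 419/5]
L5 α=1/2: [616/5, 109, 357/5]
rounded: [123, 109, 71]

(3,0) stack=L1,L2,L3,L5; from [0,0,0]:
+L1 (α=2/3) → [68/3, 66, 70]
+L2 (α=1/2) → [161/6, 33, 52]
+L3 (α=1/3) → [176/9, 269/3, 49]
+L5 (α=1/2) → [997/9, 659/6, 36]
rounded: [111, 110, 36]


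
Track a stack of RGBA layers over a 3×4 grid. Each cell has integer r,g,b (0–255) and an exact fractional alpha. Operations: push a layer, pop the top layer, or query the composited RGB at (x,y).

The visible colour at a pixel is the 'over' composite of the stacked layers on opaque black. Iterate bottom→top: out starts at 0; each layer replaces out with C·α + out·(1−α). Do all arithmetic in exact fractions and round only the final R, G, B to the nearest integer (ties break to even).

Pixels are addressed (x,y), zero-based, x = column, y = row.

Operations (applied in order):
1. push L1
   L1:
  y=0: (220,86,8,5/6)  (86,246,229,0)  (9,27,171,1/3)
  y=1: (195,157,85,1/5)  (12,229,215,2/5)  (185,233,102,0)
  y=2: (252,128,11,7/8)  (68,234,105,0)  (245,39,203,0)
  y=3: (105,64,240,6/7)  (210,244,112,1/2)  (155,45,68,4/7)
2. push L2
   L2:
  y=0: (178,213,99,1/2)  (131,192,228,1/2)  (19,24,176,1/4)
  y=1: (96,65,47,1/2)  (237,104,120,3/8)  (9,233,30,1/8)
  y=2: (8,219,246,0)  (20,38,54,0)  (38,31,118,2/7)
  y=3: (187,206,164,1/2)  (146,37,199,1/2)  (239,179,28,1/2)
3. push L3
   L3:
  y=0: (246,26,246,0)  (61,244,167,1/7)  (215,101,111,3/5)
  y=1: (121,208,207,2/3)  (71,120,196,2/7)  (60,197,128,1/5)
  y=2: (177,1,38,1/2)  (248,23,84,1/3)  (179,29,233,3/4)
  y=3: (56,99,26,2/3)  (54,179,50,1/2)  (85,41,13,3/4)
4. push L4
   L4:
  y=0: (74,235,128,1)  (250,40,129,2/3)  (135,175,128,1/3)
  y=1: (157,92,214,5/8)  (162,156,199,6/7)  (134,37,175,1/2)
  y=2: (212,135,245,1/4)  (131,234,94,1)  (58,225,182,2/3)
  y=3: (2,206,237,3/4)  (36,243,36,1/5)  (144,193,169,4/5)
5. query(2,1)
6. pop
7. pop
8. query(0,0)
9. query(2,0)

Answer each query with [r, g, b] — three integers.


query (2,1) [L1,L2,L3,L4] — begin 0,0,0
+L1 (α=0) → [0, 0, 0]
+L2 (α=1/8) → [9/8, 233/8, 15/4]
+L3 (α=1/5) → [129/10, 627/10, 143/5]
+L4 (α=1/2) → [1469/20, 997/20, 509/5]
rounded: [73, 50, 102]

query (0,0) [L1,L2] — begin 0,0,0
L1 α=5/6: [550/3, 215/3, 20/3]
L2 α=1/2: [542/3, 427/3, 317/6]
rounded: [181, 142, 53]

at x=2,y=0 over L1,L2:
L1 α=1/3: [3, 9, 57]
L2 α=1/4: [7, 51/4, 347/4]
= [7, 13, 87]


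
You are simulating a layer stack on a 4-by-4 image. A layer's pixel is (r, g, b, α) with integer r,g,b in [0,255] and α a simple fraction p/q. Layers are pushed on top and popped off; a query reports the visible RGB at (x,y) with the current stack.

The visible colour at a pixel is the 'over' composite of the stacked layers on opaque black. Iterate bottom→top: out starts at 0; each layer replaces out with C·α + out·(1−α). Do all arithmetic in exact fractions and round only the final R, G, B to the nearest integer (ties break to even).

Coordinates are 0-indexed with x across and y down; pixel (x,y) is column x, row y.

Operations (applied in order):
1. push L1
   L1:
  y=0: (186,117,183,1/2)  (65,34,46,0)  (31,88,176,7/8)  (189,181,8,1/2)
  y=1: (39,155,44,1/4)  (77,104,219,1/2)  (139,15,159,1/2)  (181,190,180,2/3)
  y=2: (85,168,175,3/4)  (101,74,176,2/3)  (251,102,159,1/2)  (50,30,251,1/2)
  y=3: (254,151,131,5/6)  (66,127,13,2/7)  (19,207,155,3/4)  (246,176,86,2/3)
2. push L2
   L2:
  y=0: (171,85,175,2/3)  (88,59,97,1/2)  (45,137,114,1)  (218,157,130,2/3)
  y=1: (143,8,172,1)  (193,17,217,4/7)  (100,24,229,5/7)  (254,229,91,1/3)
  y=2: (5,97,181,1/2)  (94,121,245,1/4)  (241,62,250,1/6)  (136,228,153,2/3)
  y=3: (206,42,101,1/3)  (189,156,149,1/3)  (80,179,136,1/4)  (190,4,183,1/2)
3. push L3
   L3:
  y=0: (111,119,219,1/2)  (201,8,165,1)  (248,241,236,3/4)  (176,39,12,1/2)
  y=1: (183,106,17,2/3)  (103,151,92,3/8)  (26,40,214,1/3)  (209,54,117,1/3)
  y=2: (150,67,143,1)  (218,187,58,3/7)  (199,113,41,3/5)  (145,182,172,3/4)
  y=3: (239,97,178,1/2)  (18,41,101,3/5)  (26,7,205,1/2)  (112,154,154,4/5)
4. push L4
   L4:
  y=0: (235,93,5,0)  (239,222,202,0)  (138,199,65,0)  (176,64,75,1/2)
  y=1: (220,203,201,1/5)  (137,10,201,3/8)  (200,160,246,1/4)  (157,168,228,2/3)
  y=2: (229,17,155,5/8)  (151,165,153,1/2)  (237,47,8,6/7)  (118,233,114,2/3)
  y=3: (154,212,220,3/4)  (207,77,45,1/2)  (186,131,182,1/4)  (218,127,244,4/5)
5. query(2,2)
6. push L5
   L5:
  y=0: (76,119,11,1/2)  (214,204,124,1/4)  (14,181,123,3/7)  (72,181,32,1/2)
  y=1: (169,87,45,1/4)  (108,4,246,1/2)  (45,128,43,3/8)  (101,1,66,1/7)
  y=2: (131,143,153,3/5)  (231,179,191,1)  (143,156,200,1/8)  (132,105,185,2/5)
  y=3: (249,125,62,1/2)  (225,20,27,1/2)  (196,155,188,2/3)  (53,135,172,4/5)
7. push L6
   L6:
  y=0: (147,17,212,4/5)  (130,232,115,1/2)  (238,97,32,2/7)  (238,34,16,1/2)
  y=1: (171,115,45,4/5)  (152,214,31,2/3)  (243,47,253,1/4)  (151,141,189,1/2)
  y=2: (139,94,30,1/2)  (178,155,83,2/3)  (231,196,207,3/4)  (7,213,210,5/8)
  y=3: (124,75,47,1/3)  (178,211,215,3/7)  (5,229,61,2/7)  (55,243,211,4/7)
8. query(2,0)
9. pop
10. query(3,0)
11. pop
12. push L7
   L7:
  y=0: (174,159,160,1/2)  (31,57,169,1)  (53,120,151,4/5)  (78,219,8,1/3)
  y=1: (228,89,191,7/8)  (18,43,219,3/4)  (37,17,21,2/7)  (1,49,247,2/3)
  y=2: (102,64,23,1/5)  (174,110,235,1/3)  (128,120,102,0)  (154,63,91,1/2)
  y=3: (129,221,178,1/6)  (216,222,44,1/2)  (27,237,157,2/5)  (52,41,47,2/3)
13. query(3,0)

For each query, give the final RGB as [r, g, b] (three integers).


query (2,2) [L1,L2,L3,L4] — begin 0,0,0
+L1 (α=1/2) → [251/2, 51, 159/2]
+L2 (α=1/6) → [579/4, 317/6, 1295/12]
+L3 (α=3/5) → [1773/10, 1334/15, 2033/30]
+L4 (α=6/7) → [15993/70, 5564/105, 3473/210]
= [228, 53, 17]

(2,0) stack=L1,L2,L3,L4,L5,L6; from [0,0,0]:
L1 α=7/8: [217/8, 77, 154]
L2 α=1: [45, 137, 114]
L3 α=3/4: [789/4, 215, 411/2]
L4 α=0: [789/4, 215, 411/2]
L5 α=3/7: [831/7, 1403/7, 1191/7]
L6 α=2/7: [7487/49, 8373/49, 6403/49]
rounded: [153, 171, 131]

query (3,0) [L1,L2,L3,L4,L5] — begin 0,0,0
after L1 α=1/2: [189/2, 181/2, 4]
after L2 α=2/3: [1061/6, 809/6, 88]
after L3 α=1/2: [2117/12, 1043/12, 50]
after L4 α=1/2: [4229/24, 1811/24, 125/2]
after L5 α=1/2: [5957/48, 6155/48, 189/4]
rounded: [124, 128, 47]

at x=3,y=0 over L1,L2,L3,L4,L7:
L1 α=1/2: [189/2, 181/2, 4]
L2 α=2/3: [1061/6, 809/6, 88]
L3 α=1/2: [2117/12, 1043/12, 50]
L4 α=1/2: [4229/24, 1811/24, 125/2]
L7 α=1/3: [5165/36, 4439/36, 133/3]
→ [143, 123, 44]


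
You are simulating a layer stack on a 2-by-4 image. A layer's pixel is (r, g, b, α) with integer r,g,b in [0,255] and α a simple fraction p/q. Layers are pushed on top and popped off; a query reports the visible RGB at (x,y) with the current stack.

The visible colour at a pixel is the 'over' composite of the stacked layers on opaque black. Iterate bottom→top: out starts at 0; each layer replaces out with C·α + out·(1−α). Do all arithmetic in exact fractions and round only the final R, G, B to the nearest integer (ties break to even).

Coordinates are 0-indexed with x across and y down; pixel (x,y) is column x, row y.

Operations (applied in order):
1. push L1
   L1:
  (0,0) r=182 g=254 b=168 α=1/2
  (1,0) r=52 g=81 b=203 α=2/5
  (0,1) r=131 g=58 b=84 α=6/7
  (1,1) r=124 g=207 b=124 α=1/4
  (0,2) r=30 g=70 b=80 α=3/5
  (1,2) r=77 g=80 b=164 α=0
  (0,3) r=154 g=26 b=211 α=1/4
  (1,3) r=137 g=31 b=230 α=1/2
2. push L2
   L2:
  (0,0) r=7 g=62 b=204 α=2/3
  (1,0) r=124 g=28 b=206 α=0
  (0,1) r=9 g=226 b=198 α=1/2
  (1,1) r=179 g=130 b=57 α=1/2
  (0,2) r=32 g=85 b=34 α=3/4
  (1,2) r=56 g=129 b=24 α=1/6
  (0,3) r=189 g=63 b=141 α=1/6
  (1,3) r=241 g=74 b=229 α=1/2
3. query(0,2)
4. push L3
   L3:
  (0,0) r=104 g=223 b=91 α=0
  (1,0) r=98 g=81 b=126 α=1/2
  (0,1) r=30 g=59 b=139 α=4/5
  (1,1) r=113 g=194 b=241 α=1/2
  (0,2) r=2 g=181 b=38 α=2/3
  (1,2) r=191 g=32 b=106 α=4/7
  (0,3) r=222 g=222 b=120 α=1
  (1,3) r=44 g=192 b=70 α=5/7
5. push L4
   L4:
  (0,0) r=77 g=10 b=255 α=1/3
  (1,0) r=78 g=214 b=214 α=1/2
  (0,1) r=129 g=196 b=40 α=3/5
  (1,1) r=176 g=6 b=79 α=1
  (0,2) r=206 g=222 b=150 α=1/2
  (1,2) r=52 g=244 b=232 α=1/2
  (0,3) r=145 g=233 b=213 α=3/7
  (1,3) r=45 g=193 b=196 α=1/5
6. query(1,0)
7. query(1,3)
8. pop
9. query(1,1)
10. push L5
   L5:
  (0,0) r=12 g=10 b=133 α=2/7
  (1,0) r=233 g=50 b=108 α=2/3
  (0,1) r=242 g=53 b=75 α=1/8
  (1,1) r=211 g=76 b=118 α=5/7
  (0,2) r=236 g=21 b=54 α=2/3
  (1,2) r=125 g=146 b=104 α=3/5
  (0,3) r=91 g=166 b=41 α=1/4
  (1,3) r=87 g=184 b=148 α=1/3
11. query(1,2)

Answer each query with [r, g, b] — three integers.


(0,2) stack=L1,L2; from [0,0,0]:
L1 α=3/5: [18, 42, 48]
L2 α=3/4: [57/2, 297/4, 75/2]
→ [28, 74, 38]

at x=1,y=0 over L1,L2,L3,L4:
+L1 (α=2/5) → [104/5, 162/5, 406/5]
+L2 (α=0) → [104/5, 162/5, 406/5]
+L3 (α=1/2) → [297/5, 567/10, 518/5]
+L4 (α=1/2) → [687/10, 2707/20, 794/5]
→ [69, 135, 159]

(1,3) stack=L1,L2,L3,L4; from [0,0,0]:
L1 α=1/2: [137/2, 31/2, 115]
L2 α=1/2: [619/4, 179/4, 172]
L3 α=5/7: [1059/14, 2099/14, 694/7]
L4 α=1/5: [2433/35, 5549/35, 4148/35]
= [70, 159, 119]

(1,1) stack=L1,L2,L3; from [0,0,0]:
+L1 (α=1/4) → [31, 207/4, 31]
+L2 (α=1/2) → [105, 727/8, 44]
+L3 (α=1/2) → [109, 2279/16, 285/2]
= [109, 142, 142]

at x=1,y=2 over L1,L2,L3,L5:
after L1 α=0: [0, 0, 0]
after L2 α=1/6: [28/3, 43/2, 4]
after L3 α=4/7: [792/7, 55/2, 436/7]
after L5 α=3/5: [4209/35, 493/5, 3056/35]
rounded: [120, 99, 87]


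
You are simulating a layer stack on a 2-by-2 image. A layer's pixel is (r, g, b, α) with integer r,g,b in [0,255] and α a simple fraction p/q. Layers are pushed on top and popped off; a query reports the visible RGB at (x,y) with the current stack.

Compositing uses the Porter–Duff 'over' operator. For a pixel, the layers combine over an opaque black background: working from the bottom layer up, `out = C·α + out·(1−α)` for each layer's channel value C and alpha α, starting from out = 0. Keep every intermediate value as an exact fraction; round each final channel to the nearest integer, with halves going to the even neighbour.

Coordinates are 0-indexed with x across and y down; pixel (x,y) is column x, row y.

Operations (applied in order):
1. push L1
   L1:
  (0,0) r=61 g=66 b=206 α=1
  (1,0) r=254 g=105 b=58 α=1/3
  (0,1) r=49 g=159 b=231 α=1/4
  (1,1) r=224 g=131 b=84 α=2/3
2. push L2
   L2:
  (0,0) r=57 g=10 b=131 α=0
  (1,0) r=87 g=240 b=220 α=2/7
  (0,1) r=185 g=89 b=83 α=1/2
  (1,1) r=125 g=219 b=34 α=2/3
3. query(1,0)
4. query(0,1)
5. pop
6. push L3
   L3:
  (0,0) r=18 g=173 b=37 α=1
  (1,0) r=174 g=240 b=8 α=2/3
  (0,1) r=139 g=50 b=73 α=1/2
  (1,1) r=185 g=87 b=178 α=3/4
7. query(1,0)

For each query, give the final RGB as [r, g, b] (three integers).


(1,0) stack=L1,L2; from [0,0,0]:
after L1 α=1/3: [254/3, 35, 58/3]
after L2 α=2/7: [256/3, 655/7, 230/3]
rounded: [85, 94, 77]

query (0,1) [L1,L2] — begin 0,0,0
after L1 α=1/4: [49/4, 159/4, 231/4]
after L2 α=1/2: [789/8, 515/8, 563/8]
= [99, 64, 70]

query (1,0) [L1,L3] — begin 0,0,0
after L1 α=1/3: [254/3, 35, 58/3]
after L3 α=2/3: [1298/9, 515/3, 106/9]
rounded: [144, 172, 12]


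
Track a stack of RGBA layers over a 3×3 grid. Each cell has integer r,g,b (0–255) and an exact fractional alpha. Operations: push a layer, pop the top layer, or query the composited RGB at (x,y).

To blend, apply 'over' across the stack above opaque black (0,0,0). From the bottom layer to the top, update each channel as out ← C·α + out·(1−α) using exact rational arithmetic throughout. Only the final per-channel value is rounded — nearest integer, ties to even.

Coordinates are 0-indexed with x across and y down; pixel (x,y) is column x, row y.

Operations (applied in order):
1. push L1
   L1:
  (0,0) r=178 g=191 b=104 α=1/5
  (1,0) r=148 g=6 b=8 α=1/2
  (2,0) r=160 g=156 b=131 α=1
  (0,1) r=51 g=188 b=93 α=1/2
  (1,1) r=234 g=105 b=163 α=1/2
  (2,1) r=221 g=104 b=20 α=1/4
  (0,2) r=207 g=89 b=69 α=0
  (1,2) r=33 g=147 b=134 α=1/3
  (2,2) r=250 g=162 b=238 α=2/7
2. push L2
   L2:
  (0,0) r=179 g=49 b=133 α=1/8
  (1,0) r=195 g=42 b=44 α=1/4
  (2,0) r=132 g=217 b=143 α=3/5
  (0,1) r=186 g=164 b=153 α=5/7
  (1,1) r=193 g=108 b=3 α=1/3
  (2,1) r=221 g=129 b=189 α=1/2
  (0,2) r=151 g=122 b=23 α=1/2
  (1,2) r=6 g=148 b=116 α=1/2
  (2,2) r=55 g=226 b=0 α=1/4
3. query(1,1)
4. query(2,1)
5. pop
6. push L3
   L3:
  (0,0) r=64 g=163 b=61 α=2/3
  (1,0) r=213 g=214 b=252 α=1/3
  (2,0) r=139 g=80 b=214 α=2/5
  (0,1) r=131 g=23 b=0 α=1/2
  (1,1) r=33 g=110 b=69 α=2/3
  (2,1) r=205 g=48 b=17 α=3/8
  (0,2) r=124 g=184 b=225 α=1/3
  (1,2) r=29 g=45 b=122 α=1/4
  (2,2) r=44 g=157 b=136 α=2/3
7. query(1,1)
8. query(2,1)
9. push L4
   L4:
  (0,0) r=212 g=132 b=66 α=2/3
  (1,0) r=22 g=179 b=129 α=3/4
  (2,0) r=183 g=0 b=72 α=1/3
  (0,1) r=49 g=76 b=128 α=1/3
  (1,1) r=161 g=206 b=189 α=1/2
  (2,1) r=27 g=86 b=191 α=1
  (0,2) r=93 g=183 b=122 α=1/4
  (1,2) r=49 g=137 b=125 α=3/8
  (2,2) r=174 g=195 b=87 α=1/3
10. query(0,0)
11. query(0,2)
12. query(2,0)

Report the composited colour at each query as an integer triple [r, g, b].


(1,1) stack=L1,L2; from [0,0,0]:
after L1 α=1/2: [117, 105/2, 163/2]
after L2 α=1/3: [427/3, 71, 166/3]
→ [142, 71, 55]

at x=2,y=1 over L1,L2:
L1 α=1/4: [221/4, 26, 5]
L2 α=1/2: [1105/8, 155/2, 97]
= [138, 78, 97]

(1,1) stack=L1,L3; from [0,0,0]:
+L1 (α=1/2) → [117, 105/2, 163/2]
+L3 (α=2/3) → [61, 545/6, 439/6]
→ [61, 91, 73]

(2,1) stack=L1,L3; from [0,0,0]:
+L1 (α=1/4) → [221/4, 26, 5]
+L3 (α=3/8) → [3565/32, 137/4, 19/2]
= [111, 34, 10]

at x=0,y=0 over L1,L3,L4:
L1 α=1/5: [178/5, 191/5, 104/5]
L3 α=2/3: [818/15, 607/5, 238/5]
L4 α=2/3: [7178/45, 1927/15, 898/15]
→ [160, 128, 60]

query (0,2) [L1,L3,L4] — begin 0,0,0
+L1 (α=0) → [0, 0, 0]
+L3 (α=1/3) → [124/3, 184/3, 75]
+L4 (α=1/4) → [217/4, 367/4, 347/4]
→ [54, 92, 87]

query (2,0) [L1,L3,L4] — begin 0,0,0
+L1 (α=1) → [160, 156, 131]
+L3 (α=2/5) → [758/5, 628/5, 821/5]
+L4 (α=1/3) → [2431/15, 1256/15, 2002/15]
→ [162, 84, 133]


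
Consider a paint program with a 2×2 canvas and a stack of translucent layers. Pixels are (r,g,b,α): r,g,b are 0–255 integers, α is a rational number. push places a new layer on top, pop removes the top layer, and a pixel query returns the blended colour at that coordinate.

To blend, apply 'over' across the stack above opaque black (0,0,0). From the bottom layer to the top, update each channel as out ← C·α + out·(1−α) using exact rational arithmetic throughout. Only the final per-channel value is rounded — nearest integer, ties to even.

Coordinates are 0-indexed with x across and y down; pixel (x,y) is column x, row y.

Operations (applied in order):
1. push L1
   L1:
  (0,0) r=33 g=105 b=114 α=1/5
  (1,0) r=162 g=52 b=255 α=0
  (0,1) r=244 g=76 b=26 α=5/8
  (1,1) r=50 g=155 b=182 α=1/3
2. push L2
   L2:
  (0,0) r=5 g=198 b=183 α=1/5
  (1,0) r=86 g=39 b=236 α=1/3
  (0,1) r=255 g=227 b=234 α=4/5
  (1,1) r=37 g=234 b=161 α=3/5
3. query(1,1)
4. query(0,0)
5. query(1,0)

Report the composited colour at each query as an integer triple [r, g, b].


(1,1) stack=L1,L2; from [0,0,0]:
after L1 α=1/3: [50/3, 155/3, 182/3]
after L2 α=3/5: [433/15, 2416/15, 1813/15]
→ [29, 161, 121]

(0,0) stack=L1,L2; from [0,0,0]:
+L1 (α=1/5) → [33/5, 21, 114/5]
+L2 (α=1/5) → [157/25, 282/5, 1371/25]
rounded: [6, 56, 55]

(1,0) stack=L1,L2; from [0,0,0]:
after L1 α=0: [0, 0, 0]
after L2 α=1/3: [86/3, 13, 236/3]
→ [29, 13, 79]


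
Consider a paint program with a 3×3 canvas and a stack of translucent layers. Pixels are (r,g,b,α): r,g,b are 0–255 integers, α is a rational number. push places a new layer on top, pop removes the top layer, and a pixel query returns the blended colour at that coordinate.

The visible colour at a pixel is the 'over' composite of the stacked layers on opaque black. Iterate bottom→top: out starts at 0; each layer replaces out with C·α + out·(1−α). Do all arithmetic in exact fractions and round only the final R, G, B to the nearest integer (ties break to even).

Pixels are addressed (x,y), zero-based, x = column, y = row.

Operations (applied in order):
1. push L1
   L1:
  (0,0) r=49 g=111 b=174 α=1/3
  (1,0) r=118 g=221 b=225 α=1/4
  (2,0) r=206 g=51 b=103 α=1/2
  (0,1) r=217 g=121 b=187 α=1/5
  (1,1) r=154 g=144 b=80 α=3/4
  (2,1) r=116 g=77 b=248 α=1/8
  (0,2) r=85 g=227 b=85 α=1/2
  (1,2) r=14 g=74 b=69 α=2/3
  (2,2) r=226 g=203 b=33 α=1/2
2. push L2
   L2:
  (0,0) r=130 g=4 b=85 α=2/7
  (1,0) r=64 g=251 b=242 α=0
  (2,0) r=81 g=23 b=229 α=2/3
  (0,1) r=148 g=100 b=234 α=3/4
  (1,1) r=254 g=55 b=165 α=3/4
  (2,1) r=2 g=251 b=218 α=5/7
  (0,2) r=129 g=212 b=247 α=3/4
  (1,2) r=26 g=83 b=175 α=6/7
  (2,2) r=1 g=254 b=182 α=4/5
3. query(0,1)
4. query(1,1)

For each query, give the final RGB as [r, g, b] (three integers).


(0,1) stack=L1,L2; from [0,0,0]:
+L1 (α=1/5) → [217/5, 121/5, 187/5]
+L2 (α=3/4) → [2437/20, 1621/20, 3697/20]
= [122, 81, 185]

query (1,1) [L1,L2] — begin 0,0,0
after L1 α=3/4: [231/2, 108, 60]
after L2 α=3/4: [1755/8, 273/4, 555/4]
→ [219, 68, 139]


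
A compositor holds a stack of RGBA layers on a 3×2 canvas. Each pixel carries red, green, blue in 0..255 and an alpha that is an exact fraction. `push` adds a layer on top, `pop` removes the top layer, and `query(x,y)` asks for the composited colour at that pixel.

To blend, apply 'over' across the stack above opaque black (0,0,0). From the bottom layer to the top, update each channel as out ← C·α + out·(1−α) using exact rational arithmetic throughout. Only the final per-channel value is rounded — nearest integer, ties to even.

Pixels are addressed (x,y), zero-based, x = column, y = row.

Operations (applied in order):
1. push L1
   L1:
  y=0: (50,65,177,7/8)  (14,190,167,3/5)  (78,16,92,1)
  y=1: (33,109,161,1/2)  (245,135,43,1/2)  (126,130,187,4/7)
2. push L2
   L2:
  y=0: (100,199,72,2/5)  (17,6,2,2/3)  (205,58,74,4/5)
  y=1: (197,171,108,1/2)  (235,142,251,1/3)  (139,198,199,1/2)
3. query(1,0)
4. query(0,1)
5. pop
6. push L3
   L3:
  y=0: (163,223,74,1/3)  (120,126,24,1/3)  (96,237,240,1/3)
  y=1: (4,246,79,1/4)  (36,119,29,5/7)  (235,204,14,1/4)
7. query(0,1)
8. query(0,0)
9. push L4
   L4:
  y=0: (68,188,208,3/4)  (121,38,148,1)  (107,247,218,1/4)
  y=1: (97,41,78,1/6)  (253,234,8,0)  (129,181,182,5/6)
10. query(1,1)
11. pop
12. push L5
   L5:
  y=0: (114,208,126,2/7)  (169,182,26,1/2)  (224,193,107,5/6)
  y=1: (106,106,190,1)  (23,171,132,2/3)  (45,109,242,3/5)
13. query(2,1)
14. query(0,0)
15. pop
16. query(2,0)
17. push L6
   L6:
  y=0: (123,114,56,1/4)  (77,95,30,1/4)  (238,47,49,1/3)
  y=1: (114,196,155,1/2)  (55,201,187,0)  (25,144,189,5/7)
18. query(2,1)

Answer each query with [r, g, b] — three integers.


query (1,0) [L1,L2] — begin 0,0,0
after L1 α=3/5: [42/5, 114, 501/5]
after L2 α=2/3: [212/15, 42, 521/15]
rounded: [14, 42, 35]

(0,1) stack=L1,L2; from [0,0,0]:
after L1 α=1/2: [33/2, 109/2, 161/2]
after L2 α=1/2: [427/4, 451/4, 377/4]
= [107, 113, 94]

at x=0,y=1 over L1,L3:
after L1 α=1/2: [33/2, 109/2, 161/2]
after L3 α=1/4: [107/8, 819/8, 641/8]
→ [13, 102, 80]

(0,0) stack=L1,L3; from [0,0,0]:
L1 α=7/8: [175/4, 455/8, 1239/8]
L3 α=1/3: [167/2, 449/4, 1535/12]
rounded: [84, 112, 128]

query (1,1) [L1,L3,L4] — begin 0,0,0
L1 α=1/2: [245/2, 135/2, 43/2]
L3 α=5/7: [425/7, 730/7, 188/7]
L4 α=0: [425/7, 730/7, 188/7]
→ [61, 104, 27]

at x=2,y=1 over L1,L3,L5:
+L1 (α=4/7) → [72, 520/7, 748/7]
+L3 (α=1/4) → [451/4, 747/7, 1171/14]
+L5 (α=3/5) → [721/10, 3783/35, 6253/35]
rounded: [72, 108, 179]

query (0,0) [L1,L3,L5] — begin 0,0,0
after L1 α=7/8: [175/4, 455/8, 1239/8]
after L3 α=1/3: [167/2, 449/4, 1535/12]
after L5 α=2/7: [1291/14, 3909/28, 10699/84]
rounded: [92, 140, 127]

at x=2,y=0 over L1,L3:
+L1 (α=1) → [78, 16, 92]
+L3 (α=1/3) → [84, 269/3, 424/3]
= [84, 90, 141]

(2,1) stack=L1,L3,L6; from [0,0,0]:
+L1 (α=4/7) → [72, 520/7, 748/7]
+L3 (α=1/4) → [451/4, 747/7, 1171/14]
+L6 (α=5/7) → [701/14, 6534/49, 7786/49]
= [50, 133, 159]


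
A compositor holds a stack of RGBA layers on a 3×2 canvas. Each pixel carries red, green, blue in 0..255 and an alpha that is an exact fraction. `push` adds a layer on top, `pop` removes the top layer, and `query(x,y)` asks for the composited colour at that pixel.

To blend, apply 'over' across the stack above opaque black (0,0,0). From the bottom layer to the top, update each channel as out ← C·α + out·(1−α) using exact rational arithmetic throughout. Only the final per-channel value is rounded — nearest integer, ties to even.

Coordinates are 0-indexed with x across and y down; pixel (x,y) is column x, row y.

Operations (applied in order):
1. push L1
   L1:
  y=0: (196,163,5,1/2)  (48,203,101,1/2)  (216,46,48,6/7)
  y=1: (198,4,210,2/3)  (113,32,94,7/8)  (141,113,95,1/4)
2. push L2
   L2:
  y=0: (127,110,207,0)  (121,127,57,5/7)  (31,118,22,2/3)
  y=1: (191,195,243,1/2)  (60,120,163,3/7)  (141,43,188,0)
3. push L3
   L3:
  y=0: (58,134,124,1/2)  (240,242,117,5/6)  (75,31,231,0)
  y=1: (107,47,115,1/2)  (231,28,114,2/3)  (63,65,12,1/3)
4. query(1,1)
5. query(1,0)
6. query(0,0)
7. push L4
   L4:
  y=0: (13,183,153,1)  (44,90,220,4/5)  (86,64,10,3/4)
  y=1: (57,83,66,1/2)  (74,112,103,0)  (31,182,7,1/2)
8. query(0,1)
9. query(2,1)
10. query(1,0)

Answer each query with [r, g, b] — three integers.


query (1,1) [L1,L2,L3] — begin 0,0,0
+L1 (α=7/8) → [791/8, 28, 329/4]
+L2 (α=3/7) → [1151/14, 472/7, 818/7]
+L3 (α=2/3) → [7619/42, 288/7, 2414/21]
→ [181, 41, 115]

query (1,0) [L1,L2,L3] — begin 0,0,0
after L1 α=1/2: [24, 203/2, 101/2]
after L2 α=5/7: [653/7, 838/7, 386/7]
after L3 α=5/6: [9053/42, 4654/21, 4481/42]
= [216, 222, 107]

query (0,0) [L1,L2,L3] — begin 0,0,0
+L1 (α=1/2) → [98, 163/2, 5/2]
+L2 (α=0) → [98, 163/2, 5/2]
+L3 (α=1/2) → [78, 431/4, 253/4]
rounded: [78, 108, 63]

query (0,1) [L1,L2,L3,L4] — begin 0,0,0
+L1 (α=2/3) → [132, 8/3, 140]
+L2 (α=1/2) → [323/2, 593/6, 383/2]
+L3 (α=1/2) → [537/4, 875/12, 613/4]
+L4 (α=1/2) → [765/8, 1871/24, 877/8]
= [96, 78, 110]

at x=2,y=1 over L1,L2,L3,L4:
L1 α=1/4: [141/4, 113/4, 95/4]
L2 α=0: [141/4, 113/4, 95/4]
L3 α=1/3: [89/2, 81/2, 119/6]
L4 α=1/2: [151/4, 445/4, 161/12]
→ [38, 111, 13]

(1,0) stack=L1,L2,L3,L4; from [0,0,0]:
+L1 (α=1/2) → [24, 203/2, 101/2]
+L2 (α=5/7) → [653/7, 838/7, 386/7]
+L3 (α=5/6) → [9053/42, 4654/21, 4481/42]
+L4 (α=4/5) → [3289/42, 12214/105, 41441/210]
→ [78, 116, 197]


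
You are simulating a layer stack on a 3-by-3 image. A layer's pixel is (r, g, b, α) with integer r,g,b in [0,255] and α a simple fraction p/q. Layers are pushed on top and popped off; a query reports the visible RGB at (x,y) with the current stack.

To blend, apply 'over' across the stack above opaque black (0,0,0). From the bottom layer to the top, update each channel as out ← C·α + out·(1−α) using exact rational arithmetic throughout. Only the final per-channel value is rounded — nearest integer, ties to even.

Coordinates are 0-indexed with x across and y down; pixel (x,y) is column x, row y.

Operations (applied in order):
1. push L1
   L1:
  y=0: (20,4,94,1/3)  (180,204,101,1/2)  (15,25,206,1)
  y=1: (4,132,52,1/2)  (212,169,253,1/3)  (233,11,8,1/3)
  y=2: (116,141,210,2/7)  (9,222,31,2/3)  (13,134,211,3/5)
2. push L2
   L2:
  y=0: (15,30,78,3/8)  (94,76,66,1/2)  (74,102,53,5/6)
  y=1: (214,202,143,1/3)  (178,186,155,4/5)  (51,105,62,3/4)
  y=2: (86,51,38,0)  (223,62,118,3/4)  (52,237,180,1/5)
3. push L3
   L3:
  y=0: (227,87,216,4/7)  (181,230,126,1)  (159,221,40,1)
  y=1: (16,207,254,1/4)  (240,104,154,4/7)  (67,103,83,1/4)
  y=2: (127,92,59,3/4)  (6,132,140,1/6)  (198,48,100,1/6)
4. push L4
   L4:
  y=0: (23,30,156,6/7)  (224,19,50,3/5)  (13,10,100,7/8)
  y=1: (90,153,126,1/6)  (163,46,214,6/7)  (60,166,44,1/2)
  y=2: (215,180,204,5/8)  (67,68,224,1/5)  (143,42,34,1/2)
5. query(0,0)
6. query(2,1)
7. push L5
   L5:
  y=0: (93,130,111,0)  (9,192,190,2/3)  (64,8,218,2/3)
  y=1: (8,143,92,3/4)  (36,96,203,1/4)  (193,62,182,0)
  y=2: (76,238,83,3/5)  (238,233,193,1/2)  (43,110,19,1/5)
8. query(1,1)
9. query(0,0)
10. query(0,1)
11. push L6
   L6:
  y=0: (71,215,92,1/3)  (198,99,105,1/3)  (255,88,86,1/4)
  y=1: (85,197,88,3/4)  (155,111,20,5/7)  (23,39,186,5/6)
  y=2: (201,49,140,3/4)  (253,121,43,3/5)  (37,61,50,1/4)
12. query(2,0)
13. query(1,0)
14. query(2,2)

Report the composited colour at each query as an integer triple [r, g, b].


(0,0) stack=L1,L2,L3,L4; from [0,0,0]:
+L1 (α=1/3) → [20/3, 4/3, 94/3]
+L2 (α=3/8) → [235/24, 145/12, 293/6]
+L3 (α=4/7) → [7499/56, 1537/28, 2021/14]
+L4 (α=6/7) → [15227/392, 6577/196, 15125/98]
= [39, 34, 154]

query (2,1) [L1,L2,L3,L4] — begin 0,0,0
L1 α=1/3: [233/3, 11/3, 8/3]
L2 α=3/4: [173/3, 239/3, 283/6]
L3 α=1/4: [60, 171/2, 449/8]
L4 α=1/2: [60, 503/4, 801/16]
= [60, 126, 50]

(1,1) stack=L1,L2,L3,L4,L5; from [0,0,0]:
L1 α=1/3: [212/3, 169/3, 253/3]
L2 α=4/5: [2348/15, 2401/15, 2113/15]
L3 α=4/7: [7148/35, 4481/35, 5193/35]
L4 α=6/7: [41378/245, 14141/245, 50133/245]
L5 α=1/4: [66477/490, 65943/980, 100067/490]
rounded: [136, 67, 204]

query (0,0) [L1,L2,L3,L4,L5] — begin 0,0,0
after L1 α=1/3: [20/3, 4/3, 94/3]
after L2 α=3/8: [235/24, 145/12, 293/6]
after L3 α=4/7: [7499/56, 1537/28, 2021/14]
after L4 α=6/7: [15227/392, 6577/196, 15125/98]
after L5 α=0: [15227/392, 6577/196, 15125/98]
= [39, 34, 154]

query (0,1) [L1,L2,L3,L4,L5] — begin 0,0,0
+L1 (α=1/2) → [2, 66, 26]
+L2 (α=1/3) → [218/3, 334/3, 65]
+L3 (α=1/4) → [117/2, 541/4, 449/4]
+L4 (α=1/6) → [255/4, 3317/24, 2749/24]
+L5 (α=3/4) → [351/16, 13613/96, 9373/96]
→ [22, 142, 98]

at x=2,y=0 over L1,L2,L3,L4,L5,L6:
after L1 α=1: [15, 25, 206]
after L2 α=5/6: [385/6, 535/6, 157/2]
after L3 α=1: [159, 221, 40]
after L4 α=7/8: [125/4, 291/8, 185/2]
after L5 α=2/3: [637/12, 419/24, 1057/6]
after L6 α=1/4: [1657/16, 1123/32, 1229/8]
= [104, 35, 154]

at x=1,y=0 over L1,L2,L3,L4,L5,L6:
L1 α=1/2: [90, 102, 101/2]
L2 α=1/2: [92, 89, 233/4]
L3 α=1: [181, 230, 126]
L4 α=3/5: [1034/5, 517/5, 402/5]
L5 α=2/3: [1124/15, 2437/15, 2302/15]
L6 α=1/3: [5218/45, 6359/45, 6179/45]
rounded: [116, 141, 137]

(2,2) stack=L1,L2,L3,L4,L5,L6; from [0,0,0]:
L1 α=3/5: [39/5, 402/5, 633/5]
L2 α=1/5: [416/25, 2793/25, 3432/25]
L3 α=1/6: [703/15, 1011/10, 1966/15]
L4 α=1/2: [1424/15, 1431/20, 1238/15]
L5 α=1/5: [6341/75, 1981/25, 5237/75]
L6 α=1/4: [3633/50, 1867/25, 6487/100]
= [73, 75, 65]


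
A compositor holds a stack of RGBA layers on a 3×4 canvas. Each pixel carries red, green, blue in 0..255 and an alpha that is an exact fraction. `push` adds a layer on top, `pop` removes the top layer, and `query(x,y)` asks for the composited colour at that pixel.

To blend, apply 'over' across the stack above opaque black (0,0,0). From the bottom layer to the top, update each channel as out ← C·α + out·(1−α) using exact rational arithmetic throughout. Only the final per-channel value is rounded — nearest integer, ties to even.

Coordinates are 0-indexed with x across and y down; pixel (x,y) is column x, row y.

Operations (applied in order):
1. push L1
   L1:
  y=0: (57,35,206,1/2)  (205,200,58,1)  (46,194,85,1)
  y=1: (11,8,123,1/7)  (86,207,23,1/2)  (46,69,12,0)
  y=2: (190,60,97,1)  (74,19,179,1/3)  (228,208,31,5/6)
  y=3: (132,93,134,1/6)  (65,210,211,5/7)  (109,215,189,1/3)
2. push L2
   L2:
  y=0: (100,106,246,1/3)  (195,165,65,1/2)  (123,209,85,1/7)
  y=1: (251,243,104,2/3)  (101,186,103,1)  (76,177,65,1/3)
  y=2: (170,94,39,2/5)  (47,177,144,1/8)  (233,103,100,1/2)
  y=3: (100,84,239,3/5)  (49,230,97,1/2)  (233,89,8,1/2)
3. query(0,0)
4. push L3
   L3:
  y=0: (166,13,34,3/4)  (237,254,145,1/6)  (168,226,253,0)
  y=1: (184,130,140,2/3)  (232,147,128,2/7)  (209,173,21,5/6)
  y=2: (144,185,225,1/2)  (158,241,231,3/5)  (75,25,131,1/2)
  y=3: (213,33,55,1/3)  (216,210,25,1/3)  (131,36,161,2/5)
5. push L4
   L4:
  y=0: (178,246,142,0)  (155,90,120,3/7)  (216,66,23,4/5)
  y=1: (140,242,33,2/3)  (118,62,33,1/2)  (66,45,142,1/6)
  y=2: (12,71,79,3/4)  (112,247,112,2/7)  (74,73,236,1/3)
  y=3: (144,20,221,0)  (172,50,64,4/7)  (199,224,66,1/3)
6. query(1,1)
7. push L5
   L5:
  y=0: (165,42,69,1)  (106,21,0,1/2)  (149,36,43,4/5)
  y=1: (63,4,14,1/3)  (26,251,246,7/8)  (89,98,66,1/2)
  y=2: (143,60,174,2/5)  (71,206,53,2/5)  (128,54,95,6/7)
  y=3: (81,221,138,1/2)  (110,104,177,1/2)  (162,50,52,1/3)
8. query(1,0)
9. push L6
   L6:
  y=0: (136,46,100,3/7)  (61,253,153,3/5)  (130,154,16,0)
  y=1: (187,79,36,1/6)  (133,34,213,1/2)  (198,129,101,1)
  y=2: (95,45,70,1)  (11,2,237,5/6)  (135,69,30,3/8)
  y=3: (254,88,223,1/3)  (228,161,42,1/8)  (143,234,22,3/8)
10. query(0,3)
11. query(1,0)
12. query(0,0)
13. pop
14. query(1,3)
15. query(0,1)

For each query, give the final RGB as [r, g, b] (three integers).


(0,0) stack=L1,L2; from [0,0,0]:
L1 α=1/2: [57/2, 35/2, 103]
L2 α=1/3: [157/3, 47, 452/3]
= [52, 47, 151]

(1,1) stack=L1,L2,L3,L4; from [0,0,0]:
+L1 (α=1/2) → [43, 207/2, 23/2]
+L2 (α=1) → [101, 186, 103]
+L3 (α=2/7) → [969/7, 1224/7, 771/7]
+L4 (α=1/2) → [1795/14, 829/7, 501/7]
= [128, 118, 72]

(1,0) stack=L1,L2,L3,L4,L5; from [0,0,0]:
+L1 (α=1) → [205, 200, 58]
+L2 (α=1/2) → [200, 365/2, 123/2]
+L3 (α=1/6) → [1237/6, 2333/12, 905/12]
+L4 (α=3/7) → [3869/21, 449/3, 1985/21]
+L5 (α=1/2) → [6095/42, 256/3, 1985/42]
→ [145, 85, 47]

(0,3) stack=L1,L2,L3,L4,L5,L6; from [0,0,0]:
after L1 α=1/6: [22, 31/2, 67/3]
after L2 α=3/5: [344/5, 283/5, 457/3]
after L3 α=1/3: [1753/15, 731/15, 1079/9]
after L4 α=0: [1753/15, 731/15, 1079/9]
after L5 α=1/2: [1484/15, 2023/15, 2321/18]
after L6 α=1/3: [6778/45, 5366/45, 4328/27]
rounded: [151, 119, 160]

query (1,0) [L1,L2,L3,L4,L5,L6] — begin 0,0,0
+L1 (α=1) → [205, 200, 58]
+L2 (α=1/2) → [200, 365/2, 123/2]
+L3 (α=1/6) → [1237/6, 2333/12, 905/12]
+L4 (α=3/7) → [3869/21, 449/3, 1985/21]
+L5 (α=1/2) → [6095/42, 256/3, 1985/42]
+L6 (α=3/5) → [9938/105, 2789/15, 11624/105]
→ [95, 186, 111]

(0,0) stack=L1,L2,L3,L4,L5,L6; from [0,0,0]:
after L1 α=1/2: [57/2, 35/2, 103]
after L2 α=1/3: [157/3, 47, 452/3]
after L3 α=3/4: [1651/12, 43/2, 379/6]
after L4 α=0: [1651/12, 43/2, 379/6]
after L5 α=1: [165, 42, 69]
after L6 α=3/7: [1068/7, 306/7, 576/7]
= [153, 44, 82]

(1,3) stack=L1,L2,L3,L4,L5; from [0,0,0]:
after L1 α=5/7: [325/7, 150, 1055/7]
after L2 α=1/2: [334/7, 190, 867/7]
after L3 α=1/3: [2180/21, 590/3, 1909/21]
after L4 α=4/7: [6996/49, 790/7, 3701/49]
after L5 α=1/2: [6193/49, 759/7, 6187/49]
= [126, 108, 126]

at x=0,y=1 over L1,L2,L3,L4,L5:
L1 α=1/7: [11/7, 8/7, 123/7]
L2 α=2/3: [1175/7, 3410/21, 1579/21]
L3 α=2/3: [3751/21, 8870/63, 7459/63]
L4 α=2/3: [9631/63, 39362/189, 11617/189]
L5 α=1/3: [23231/189, 79480/567, 25880/567]
rounded: [123, 140, 46]
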